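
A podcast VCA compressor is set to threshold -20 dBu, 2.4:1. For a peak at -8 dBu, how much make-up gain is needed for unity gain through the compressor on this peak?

7 dB

The peak compresses to -20 + 12/2.4 = -15 dBu.
To reach -8 dBu requires -8 − (-15) = 7 dB of make-up.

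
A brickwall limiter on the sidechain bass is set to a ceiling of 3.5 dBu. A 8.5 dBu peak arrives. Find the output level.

3.5 dBu

At ∞:1, everything above 3.5 dBu is held at the ceiling.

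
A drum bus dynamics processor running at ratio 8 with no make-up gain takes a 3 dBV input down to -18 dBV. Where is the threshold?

-21 dBV

Input is 24 dB above T (since output overshoot × R = input overshoot: (-18 − T)·8 = 3 − T gives T = -21 dBV).
Check: -21 + (3 − (-21))/8 = -21 + 3 = -18 dBV. ✓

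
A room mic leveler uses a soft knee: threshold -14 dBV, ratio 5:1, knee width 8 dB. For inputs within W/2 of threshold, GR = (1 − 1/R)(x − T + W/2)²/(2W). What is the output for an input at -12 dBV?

x − T + W/2 = -12 − (-14) + 4 = 6.
GR = (1 − 1/5) × 6² / 16 = 0.8 × 36 / 16 = 1.8 dB.
Output = -12 − 1.8 = -13.8 dBV.

-13.8 dBV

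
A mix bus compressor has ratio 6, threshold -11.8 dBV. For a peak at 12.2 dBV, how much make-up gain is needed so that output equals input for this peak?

20 dB

Without make-up, output = threshold + overshoot/6 = -11.8 + 4 = -7.8 dBV.
Gap to target: 20 dB.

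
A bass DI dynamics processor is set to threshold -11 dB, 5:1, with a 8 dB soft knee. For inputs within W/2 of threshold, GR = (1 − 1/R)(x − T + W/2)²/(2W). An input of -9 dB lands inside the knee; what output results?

x − T + W/2 = -9 − (-11) + 4 = 6.
GR = (1 − 1/5) × 6² / 16 = 0.8 × 36 / 16 = 1.8 dB.
Output = -9 − 1.8 = -10.8 dB.

-10.8 dB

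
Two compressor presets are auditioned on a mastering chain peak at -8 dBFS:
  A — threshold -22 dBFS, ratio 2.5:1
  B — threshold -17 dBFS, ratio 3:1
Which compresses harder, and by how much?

A, by 2.4 dB

A: overshoot 14 dB → output overshoot 5.6 dB → GR 8.4 dB.
B: overshoot 9 dB → output overshoot 3 dB → GR 6 dB.
Difference: 2.4 dB in favour of A.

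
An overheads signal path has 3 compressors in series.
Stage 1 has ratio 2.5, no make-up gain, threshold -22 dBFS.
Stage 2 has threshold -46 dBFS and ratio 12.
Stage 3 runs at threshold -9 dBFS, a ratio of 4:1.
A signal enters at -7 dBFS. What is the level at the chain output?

Stage 1: overshoot 15 dB → 15/2.5 = 6 dB → -16 dBFS.
Stage 2: 30 dB above -46 dBFS, reduced 12:1 to 2.5 dB above → -43.5 dBFS.
Stage 3: -43.5 dBFS ≤ -9 dBFS, so stage 3 doesn't engage; output -43.5 dBFS.

-43.5 dBFS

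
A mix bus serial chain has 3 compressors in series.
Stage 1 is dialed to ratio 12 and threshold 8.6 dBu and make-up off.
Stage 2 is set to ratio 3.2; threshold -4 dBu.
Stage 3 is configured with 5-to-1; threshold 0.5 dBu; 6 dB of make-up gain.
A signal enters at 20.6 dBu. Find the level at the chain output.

Stage 1: 12 dB above 8.6 dBu, reduced 12:1 to 1 dB above → 9.6 dBu.
Stage 2: overshoot 13.6 dB → 13.6/3.2 = 4.25 dB → 0.25 dBu.
Stage 3: 0.25 dBu ≤ 0.5 dBu, so stage 3 doesn't engage; make-up brings it to 6.25 dBu.

6.25 dBu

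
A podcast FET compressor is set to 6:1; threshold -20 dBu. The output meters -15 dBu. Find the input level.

That's 5 dB above the -20 dBu threshold.
Before 6:1 compression the overshoot was 5 × 6 = 30 dB, so input = -20 + 30 = 10 dBu.

10 dBu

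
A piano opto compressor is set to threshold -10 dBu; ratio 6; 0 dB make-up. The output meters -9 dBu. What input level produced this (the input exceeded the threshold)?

Post-compression overshoot = -9 − (-10) = 1 dB.
Before 6:1 compression the overshoot was 1 × 6 = 6 dB, so input = -10 + 6 = -4 dBu.

-4 dBu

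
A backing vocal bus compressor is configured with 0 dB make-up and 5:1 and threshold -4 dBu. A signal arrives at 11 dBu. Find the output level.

The input is 15 dB above the -4 dBu threshold.
The 15 dB excess becomes 3 dB after 5:1 reduction.
Output = -4 + 3 = -1 dBu.

-1 dBu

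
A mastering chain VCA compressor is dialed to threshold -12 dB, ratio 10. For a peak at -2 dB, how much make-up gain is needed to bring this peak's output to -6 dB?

5 dB

Without make-up, output = threshold + overshoot/10 = -12 + 1 = -11 dB.
Gap to target: 5 dB.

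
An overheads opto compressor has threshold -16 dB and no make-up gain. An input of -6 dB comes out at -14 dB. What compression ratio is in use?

5:1

Input overshoot = -6 − (-16) = 10 dB; output overshoot = -14 − (-16) = 2 dB.
Ratio = 10 / 2 = 5.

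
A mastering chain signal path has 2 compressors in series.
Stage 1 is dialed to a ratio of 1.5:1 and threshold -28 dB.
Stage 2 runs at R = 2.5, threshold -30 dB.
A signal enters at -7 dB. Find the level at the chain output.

-23.6 dB

Stage 1: overshoot 21 dB → 21/1.5 = 14 dB → -14 dB.
Stage 2: -14 dB is 16 dB over -30 dB; at 2.5:1 that becomes 6.4 dB over, giving -23.6 dB.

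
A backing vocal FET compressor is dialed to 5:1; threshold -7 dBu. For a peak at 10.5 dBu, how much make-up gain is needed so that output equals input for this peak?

14 dB

Without make-up, output = threshold + overshoot/5 = -7 + 3.5 = -3.5 dBu.
Gap to target: 14 dB.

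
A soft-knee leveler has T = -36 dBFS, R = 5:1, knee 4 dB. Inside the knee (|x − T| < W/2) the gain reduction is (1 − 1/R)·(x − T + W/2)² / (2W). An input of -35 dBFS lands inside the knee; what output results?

x − T + W/2 = -35 − (-36) + 2 = 3.
GR = (1 − 1/5) × 3² / 8 = 0.8 × 9 / 8 = 0.9 dB.
Output = -35 − 0.9 = -35.9 dBFS.

-35.9 dBFS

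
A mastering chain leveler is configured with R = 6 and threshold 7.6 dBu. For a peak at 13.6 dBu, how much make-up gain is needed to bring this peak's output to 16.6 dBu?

8 dB

The peak compresses to 7.6 + 6/6 = 8.6 dBu.
To reach 16.6 dBu requires 16.6 − 8.6 = 8 dB of make-up.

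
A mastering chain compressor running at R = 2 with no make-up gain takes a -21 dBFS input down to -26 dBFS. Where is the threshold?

Gain reduction = -21 − (-26) = 5 dB; output overshoot = GR / (R − 1) = 5 / 1 = 5 dB.
Threshold = output − output overshoot = -26 − 5 = -31 dBFS.

-31 dBFS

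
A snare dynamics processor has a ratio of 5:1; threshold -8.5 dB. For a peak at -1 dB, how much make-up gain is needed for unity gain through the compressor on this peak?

6 dB

The peak compresses to -8.5 + 7.5/5 = -7 dB.
To reach -1 dB requires -1 − (-7) = 6 dB of make-up.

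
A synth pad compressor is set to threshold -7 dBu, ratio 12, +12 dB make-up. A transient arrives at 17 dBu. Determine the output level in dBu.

7 dBu

17 dBu sits 24 dB over threshold.
The 24 dB excess becomes 2 dB after 12:1 reduction.
Output = -7 + 2 = -5 dBu; make-up adds 12 dB, giving 7 dBu.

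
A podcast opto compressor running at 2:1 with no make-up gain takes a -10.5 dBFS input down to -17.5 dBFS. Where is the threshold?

-24.5 dBFS

Input is 14 dB above T (since output overshoot × R = input overshoot: (-17.5 − T)·2 = -10.5 − T gives T = -24.5 dBFS).
Check: -24.5 + (-10.5 − (-24.5))/2 = -24.5 + 7 = -17.5 dBFS. ✓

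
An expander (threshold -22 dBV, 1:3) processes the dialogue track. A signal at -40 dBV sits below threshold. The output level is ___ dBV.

-76 dBV

Undershoot = (-22) − (-40) = 18 dB.
At 1:3, that expands to 54 dB under threshold.
Output = -22 − 54 = -76 dBV.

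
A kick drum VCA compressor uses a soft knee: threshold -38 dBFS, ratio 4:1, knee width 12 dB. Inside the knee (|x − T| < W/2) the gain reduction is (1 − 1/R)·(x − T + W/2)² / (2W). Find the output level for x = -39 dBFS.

x − T + W/2 = -39 − (-38) + 6 = 5.
GR = (1 − 1/4) × 5² / 24 = 0.75 × 25 / 24 = 0.78125 dB.
Output = -39 − 0.78125 = -39.78125 dBFS.

-39.78125 dBFS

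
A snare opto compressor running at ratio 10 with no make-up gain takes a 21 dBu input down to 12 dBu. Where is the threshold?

Gain reduction = 21 − 12 = 9 dB; output overshoot = GR / (R − 1) = 9 / 9 = 1 dB.
Threshold = output − output overshoot = 12 − 1 = 11 dBu.

11 dBu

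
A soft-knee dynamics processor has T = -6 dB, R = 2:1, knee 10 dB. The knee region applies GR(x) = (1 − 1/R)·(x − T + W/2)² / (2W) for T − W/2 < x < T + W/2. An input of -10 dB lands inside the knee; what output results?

x − T + W/2 = -10 − (-6) + 5 = 1.
GR = (1 − 1/2) × 1² / 20 = 0.5 × 1 / 20 = 0.025 dB.
Output = -10 − 0.025 = -10.025 dB.

-10.025 dB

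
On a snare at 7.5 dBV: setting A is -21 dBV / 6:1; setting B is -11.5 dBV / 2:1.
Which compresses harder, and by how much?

A, by 14.25 dB

A: 28.5 dB over, compressed to 4.75 dB over, so 23.75 dB of GR.
B: 19 dB over, compressed to 9.5 dB over, so 9.5 dB of GR.
A reduces 14.25 dB more.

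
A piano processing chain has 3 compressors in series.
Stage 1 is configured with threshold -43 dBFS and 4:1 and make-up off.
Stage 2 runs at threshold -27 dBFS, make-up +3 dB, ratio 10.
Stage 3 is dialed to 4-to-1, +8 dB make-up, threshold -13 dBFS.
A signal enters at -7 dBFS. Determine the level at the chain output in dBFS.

-23 dBFS

Stage 1: 36 dB above -43 dBFS, reduced 4:1 to 9 dB above → -34 dBFS.
Stage 2: below threshold (-34 ≤ -27); passes unchanged; make-up brings it to -31 dBFS.
Stage 3: below threshold (-31 ≤ -13); passes unchanged; make-up brings it to -23 dBFS.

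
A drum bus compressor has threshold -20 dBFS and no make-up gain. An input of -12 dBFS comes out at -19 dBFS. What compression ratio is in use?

8:1

Input overshoot = -12 − (-20) = 8 dB; output overshoot = -19 − (-20) = 1 dB.
Ratio = 8 / 1 = 8.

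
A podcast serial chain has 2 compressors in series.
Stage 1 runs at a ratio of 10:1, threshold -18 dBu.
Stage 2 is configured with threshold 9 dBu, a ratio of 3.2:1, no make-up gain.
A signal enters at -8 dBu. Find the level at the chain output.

-17 dBu

Stage 1: 10 dB above -18 dBu, reduced 10:1 to 1 dB above → -17 dBu.
Stage 2: -17 dBu is at or below the 9 dBu threshold — no compression; output -17 dBu.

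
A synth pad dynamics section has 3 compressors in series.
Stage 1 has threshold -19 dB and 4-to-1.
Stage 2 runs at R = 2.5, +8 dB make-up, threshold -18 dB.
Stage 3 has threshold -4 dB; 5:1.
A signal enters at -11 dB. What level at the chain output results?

-9.6 dB

Stage 1: -11 dB is 8 dB over -19 dB; at 4:1 that becomes 2 dB over, giving -17 dB.
Stage 2: -17 dB is 1 dB over -18 dB; at 2.5:1 that becomes 0.4 dB over, giving -17.6 dB; +8 dB make-up → -9.6 dB.
Stage 3: -9.6 dB ≤ -4 dB, so stage 3 doesn't engage; output -9.6 dB.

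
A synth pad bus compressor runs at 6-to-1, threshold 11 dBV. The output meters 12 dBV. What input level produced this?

17 dBV

That's 1 dB above the 11 dBV threshold.
Undo the ratio: input overshoot = 1 × 6 = 6 dB, giving input = 17 dBV.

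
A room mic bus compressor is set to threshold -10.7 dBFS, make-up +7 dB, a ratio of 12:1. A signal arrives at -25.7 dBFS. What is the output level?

-18.7 dBFS

-25.7 dBFS is 15 dB below the -10.7 dBFS threshold, so no gain reduction is applied.
Make-up gain adds 7 dB: -25.7 + 7 = -18.7 dBFS.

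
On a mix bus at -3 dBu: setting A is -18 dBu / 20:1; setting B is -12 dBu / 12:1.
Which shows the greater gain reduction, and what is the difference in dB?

A, by 6 dB

A: 15 dB over, compressed to 0.75 dB over, so 14.25 dB of GR.
B: 9 dB over, compressed to 0.75 dB over, so 8.25 dB of GR.
Difference: 6 dB in favour of A.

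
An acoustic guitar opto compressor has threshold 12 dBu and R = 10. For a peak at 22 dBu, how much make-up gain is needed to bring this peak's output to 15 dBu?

2 dB

The peak compresses to 12 + 10/10 = 13 dBu.
To reach 15 dBu requires 15 − 13 = 2 dB of make-up.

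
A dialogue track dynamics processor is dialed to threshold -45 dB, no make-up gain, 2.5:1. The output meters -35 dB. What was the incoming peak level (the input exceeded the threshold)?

The compressed level sits -35 − (-45) = 10 dB over threshold.
Before 2.5:1 compression the overshoot was 10 × 2.5 = 25 dB, so input = -45 + 25 = -20 dB.

-20 dB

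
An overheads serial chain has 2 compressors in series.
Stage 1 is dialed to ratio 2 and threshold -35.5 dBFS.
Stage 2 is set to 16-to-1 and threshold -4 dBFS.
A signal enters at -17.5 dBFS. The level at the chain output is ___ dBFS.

-26.5 dBFS

Stage 1: -17.5 dBFS is 18 dB over -35.5 dBFS; at 2:1 that becomes 9 dB over, giving -26.5 dBFS.
Stage 2: -26.5 dBFS ≤ -4 dBFS, so stage 2 doesn't engage; output -26.5 dBFS.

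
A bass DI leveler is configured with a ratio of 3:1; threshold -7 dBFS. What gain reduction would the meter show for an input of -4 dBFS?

Overshoot = -4 − (-7) = 3 dB.
A 3:1 ratio leaves 1 dB of that excess.
GR = overshoot in − overshoot out = 3 − 1 = 2 dB.

2 dB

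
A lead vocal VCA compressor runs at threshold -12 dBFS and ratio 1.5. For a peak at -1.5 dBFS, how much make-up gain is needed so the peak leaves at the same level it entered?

3.5 dB

The peak compresses to -12 + 10.5/1.5 = -5 dBFS.
To reach -1.5 dBFS requires -1.5 − (-5) = 3.5 dB of make-up.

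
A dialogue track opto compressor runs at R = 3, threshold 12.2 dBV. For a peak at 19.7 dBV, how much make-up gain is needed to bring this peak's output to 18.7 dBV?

4 dB

Overshoot 7.5 dB → 7.5/3 = 2.5 dB after compression, so the compressed level is 12.2 + 2.5 = 14.7 dBV.
Make-up = target − compressed = 18.7 − 14.7 = 4 dB.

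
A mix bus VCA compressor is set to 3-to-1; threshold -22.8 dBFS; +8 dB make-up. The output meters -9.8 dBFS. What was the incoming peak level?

Before make-up, the level was -9.8 − 8 = -17.8 dBFS.
The compressed level sits -17.8 − (-22.8) = 5 dB over threshold.
Input overshoot = R × output overshoot = 15 dB → input = -22.8 + 15 = -7.8 dBFS.

-7.8 dBFS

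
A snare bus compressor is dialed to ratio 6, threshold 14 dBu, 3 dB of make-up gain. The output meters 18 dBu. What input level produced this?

20 dBu

Remove make-up: 18 − 3 = 15 dBu.
Post-compression overshoot = 15 − 14 = 1 dB.
Undo the ratio: input overshoot = 1 × 6 = 6 dB, giving input = 20 dBu.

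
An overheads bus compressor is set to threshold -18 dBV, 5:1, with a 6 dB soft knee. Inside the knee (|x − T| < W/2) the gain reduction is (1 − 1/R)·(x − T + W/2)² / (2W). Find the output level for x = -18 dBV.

-18.6 dBV

x − T + W/2 = -18 − (-18) + 3 = 3.
GR = (1 − 1/5) × 3² / 12 = 0.8 × 9 / 12 = 0.6 dB.
Output = -18 − 0.6 = -18.6 dBV.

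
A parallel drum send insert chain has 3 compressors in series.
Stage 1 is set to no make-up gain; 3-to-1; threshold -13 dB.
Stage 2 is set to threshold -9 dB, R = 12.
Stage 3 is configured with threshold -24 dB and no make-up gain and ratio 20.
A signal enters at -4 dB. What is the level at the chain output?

-23.3 dB

Stage 1: -4 dB is 9 dB over -13 dB; at 3:1 that becomes 3 dB over, giving -10 dB.
Stage 2: -10 dB is at or below the -9 dB threshold — no compression; output -10 dB.
Stage 3: overshoot 14 dB → 14/20 = 0.7 dB → -23.3 dB.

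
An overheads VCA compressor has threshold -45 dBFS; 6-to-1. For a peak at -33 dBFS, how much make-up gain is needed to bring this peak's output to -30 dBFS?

13 dB

Without make-up, output = threshold + overshoot/6 = -45 + 2 = -43 dBFS.
Gap to target: 13 dB.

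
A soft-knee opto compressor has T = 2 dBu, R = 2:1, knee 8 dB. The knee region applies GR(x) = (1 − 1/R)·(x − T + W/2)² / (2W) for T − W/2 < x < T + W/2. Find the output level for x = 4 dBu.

2.875 dBu

x − T + W/2 = 4 − 2 + 4 = 6.
GR = (1 − 1/2) × 6² / 16 = 0.5 × 36 / 16 = 1.125 dB.
Output = 4 − 1.125 = 2.875 dBu.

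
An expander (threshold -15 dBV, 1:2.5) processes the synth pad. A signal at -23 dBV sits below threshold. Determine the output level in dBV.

-35 dBV

The input is 8 dB below the -15 dBV threshold.
A 1:2.5 expander multiplies undershoot by 2.5: 8 × 2.5 = 20 dB below threshold.
Output = -15 − 20 = -35 dBV.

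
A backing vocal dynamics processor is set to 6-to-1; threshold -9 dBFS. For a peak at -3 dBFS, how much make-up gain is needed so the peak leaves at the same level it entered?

Overshoot 6 dB → 6/6 = 1 dB after compression, so the compressed level is -9 + 1 = -8 dBFS.
Make-up = target − compressed = -3 − (-8) = 5 dB.

5 dB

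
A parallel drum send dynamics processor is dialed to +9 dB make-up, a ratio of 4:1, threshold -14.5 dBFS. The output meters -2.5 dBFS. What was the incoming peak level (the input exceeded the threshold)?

-2.5 dBFS

Remove make-up: -2.5 − 9 = -11.5 dBFS.
That's 3 dB above the -14.5 dBFS threshold.
Before 4:1 compression the overshoot was 3 × 4 = 12 dB, so input = -14.5 + 12 = -2.5 dBFS.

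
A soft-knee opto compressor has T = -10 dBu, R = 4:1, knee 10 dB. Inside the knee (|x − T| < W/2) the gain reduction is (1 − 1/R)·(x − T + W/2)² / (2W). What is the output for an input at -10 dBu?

x − T + W/2 = -10 − (-10) + 5 = 5.
GR = (1 − 1/4) × 5² / 20 = 0.75 × 25 / 20 = 0.9375 dB.
Output = -10 − 0.9375 = -10.9375 dBu.

-10.9375 dBu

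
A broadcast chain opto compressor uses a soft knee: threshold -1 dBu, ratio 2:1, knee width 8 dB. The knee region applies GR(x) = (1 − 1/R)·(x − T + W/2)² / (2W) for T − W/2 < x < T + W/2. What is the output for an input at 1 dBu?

-0.125 dBu

x − T + W/2 = 1 − (-1) + 4 = 6.
GR = (1 − 1/2) × 6² / 16 = 0.5 × 36 / 16 = 1.125 dB.
Output = 1 − 1.125 = -0.125 dBu.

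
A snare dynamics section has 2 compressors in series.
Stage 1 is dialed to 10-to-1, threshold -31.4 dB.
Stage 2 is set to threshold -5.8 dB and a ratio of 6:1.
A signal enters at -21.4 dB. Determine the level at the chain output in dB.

Stage 1: 10 dB above -31.4 dB, reduced 10:1 to 1 dB above → -30.4 dB.
Stage 2: -30.4 dB ≤ -5.8 dB, so stage 2 doesn't engage; output -30.4 dB.

-30.4 dB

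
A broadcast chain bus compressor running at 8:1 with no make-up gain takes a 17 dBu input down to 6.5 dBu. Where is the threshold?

Gain reduction = 17 − 6.5 = 10.5 dB; output overshoot = GR / (R − 1) = 10.5 / 7 = 1.5 dB.
Threshold = output − output overshoot = 6.5 − 1.5 = 5 dBu.

5 dBu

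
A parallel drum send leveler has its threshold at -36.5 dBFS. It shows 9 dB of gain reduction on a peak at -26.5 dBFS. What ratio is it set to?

10:1

Input overshoot = -26.5 − (-36.5) = 10 dB.
Output overshoot = 10 − 9 = 1 dB.
Ratio = input overshoot / output overshoot = 10 / 1 = 10.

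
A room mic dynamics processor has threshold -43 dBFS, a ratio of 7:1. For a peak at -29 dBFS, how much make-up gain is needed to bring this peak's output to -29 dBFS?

Without make-up, output = threshold + overshoot/7 = -43 + 2 = -41 dBFS.
Gap to target: 12 dB.

12 dB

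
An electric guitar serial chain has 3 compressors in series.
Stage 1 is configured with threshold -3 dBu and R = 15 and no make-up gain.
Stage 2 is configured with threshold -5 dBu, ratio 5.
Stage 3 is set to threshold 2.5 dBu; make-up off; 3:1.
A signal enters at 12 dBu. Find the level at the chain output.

-4.4 dBu

Stage 1: overshoot 15 dB → 15/15 = 1 dB → -2 dBu.
Stage 2: -2 dBu is 3 dB over -5 dBu; at 5:1 that becomes 0.6 dB over, giving -4.4 dBu.
Stage 3: -4.4 dBu ≤ 2.5 dBu, so stage 3 doesn't engage; output -4.4 dBu.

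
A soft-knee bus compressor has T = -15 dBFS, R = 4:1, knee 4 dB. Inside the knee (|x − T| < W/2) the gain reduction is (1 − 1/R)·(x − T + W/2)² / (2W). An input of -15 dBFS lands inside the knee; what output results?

-15.375 dBFS

x − T + W/2 = -15 − (-15) + 2 = 2.
GR = (1 − 1/4) × 2² / 8 = 0.75 × 4 / 8 = 0.375 dB.
Output = -15 − 0.375 = -15.375 dBFS.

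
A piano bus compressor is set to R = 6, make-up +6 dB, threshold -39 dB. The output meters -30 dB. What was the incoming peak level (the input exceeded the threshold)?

-21 dB

Before make-up, the level was -30 − 6 = -36 dB.
The compressed level sits -36 − (-39) = 3 dB over threshold.
Before 6:1 compression the overshoot was 3 × 6 = 18 dB, so input = -39 + 18 = -21 dB.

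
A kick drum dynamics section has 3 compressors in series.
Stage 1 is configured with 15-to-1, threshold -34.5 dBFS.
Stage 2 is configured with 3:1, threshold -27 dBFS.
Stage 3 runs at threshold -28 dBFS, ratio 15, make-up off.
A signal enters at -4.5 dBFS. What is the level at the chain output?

Stage 1: overshoot 30 dB → 30/15 = 2 dB → -32.5 dBFS.
Stage 2: -32.5 dBFS is at or below the -27 dBFS threshold — no compression; output -32.5 dBFS.
Stage 3: below threshold (-32.5 ≤ -28); passes unchanged; output -32.5 dBFS.

-32.5 dBFS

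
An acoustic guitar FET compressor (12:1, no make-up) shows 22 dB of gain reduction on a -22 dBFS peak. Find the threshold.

Let T be the threshold. Output overshoot = (input overshoot)/R, so -44 − T = (-22 − T)/12.
12·(-44 − T) = -22 − T → 11·T = -528 − (-22) = -506.
T = -506/11 = -46 dBFS.

-46 dBFS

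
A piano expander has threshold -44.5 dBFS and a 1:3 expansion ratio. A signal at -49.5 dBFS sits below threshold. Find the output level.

-59.5 dBFS

Below threshold, a 1:3 expander applies gain = (3−1)×(T − x) of attenuation.
(3−1) × 5 = 10 dB, so output = -49.5 − 10 = -59.5 dBFS.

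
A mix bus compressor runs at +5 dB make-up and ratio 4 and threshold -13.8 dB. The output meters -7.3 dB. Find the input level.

-7.8 dB

Before make-up, the level was -7.3 − 5 = -12.3 dB.
The compressed level sits -12.3 − (-13.8) = 1.5 dB over threshold.
Before 4:1 compression the overshoot was 1.5 × 4 = 6 dB, so input = -13.8 + 6 = -7.8 dB.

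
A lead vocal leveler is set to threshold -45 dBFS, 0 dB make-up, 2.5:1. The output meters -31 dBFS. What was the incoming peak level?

-10 dBFS

That's 14 dB above the -45 dBFS threshold.
Input overshoot = R × output overshoot = 35 dB → input = -45 + 35 = -10 dBFS.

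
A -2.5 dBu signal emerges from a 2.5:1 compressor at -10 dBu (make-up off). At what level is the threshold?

-15 dBu

Gain reduction = -2.5 − (-10) = 7.5 dB; output overshoot = GR / (R − 1) = 7.5 / 1.5 = 5 dB.
Threshold = output − output overshoot = -10 − 5 = -15 dBu.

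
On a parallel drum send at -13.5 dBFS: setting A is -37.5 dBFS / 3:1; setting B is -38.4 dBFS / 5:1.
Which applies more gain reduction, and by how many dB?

A: GR = 24 − 24/3 = 16 dB.
B: GR = 24.9 − 24.9/5 = 19.92 dB.
B applies 3.92 dB more gain reduction.

B, by 3.92 dB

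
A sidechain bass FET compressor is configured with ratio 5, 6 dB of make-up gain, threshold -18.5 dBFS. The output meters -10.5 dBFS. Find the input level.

Remove make-up: -10.5 − 6 = -16.5 dBFS.
The compressed level sits -16.5 − (-18.5) = 2 dB over threshold.
Undo the ratio: input overshoot = 2 × 5 = 10 dB, giving input = -8.5 dBFS.

-8.5 dBFS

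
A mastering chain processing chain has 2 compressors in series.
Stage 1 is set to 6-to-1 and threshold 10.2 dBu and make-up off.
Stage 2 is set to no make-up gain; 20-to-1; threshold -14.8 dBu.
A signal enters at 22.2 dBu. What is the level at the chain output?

-13.45 dBu

Stage 1: overshoot 12 dB → 12/6 = 2 dB → 12.2 dBu.
Stage 2: 12.2 dBu is 27 dB over -14.8 dBu; at 20:1 that becomes 1.35 dB over, giving -13.45 dBu.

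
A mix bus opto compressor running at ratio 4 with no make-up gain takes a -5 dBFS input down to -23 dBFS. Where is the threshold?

-29 dBFS

Let T be the threshold. Output overshoot = (input overshoot)/R, so -23 − T = (-5 − T)/4.
4·(-23 − T) = -5 − T → 3·T = -92 − (-5) = -87.
T = -87/3 = -29 dBFS.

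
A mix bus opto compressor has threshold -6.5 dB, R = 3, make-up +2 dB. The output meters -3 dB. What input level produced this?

Stripping the +2 dB make-up gives -5 dB at the gain stage.
The compressed level sits -5 − (-6.5) = 1.5 dB over threshold.
Input overshoot = R × output overshoot = 4.5 dB → input = -6.5 + 4.5 = -2 dB.

-2 dB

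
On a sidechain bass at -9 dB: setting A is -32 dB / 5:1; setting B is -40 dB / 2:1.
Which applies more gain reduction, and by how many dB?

A: 23 dB over, compressed to 4.6 dB over, so 18.4 dB of GR.
B: 31 dB over, compressed to 15.5 dB over, so 15.5 dB of GR.
A reduces 2.9 dB more.

A, by 2.9 dB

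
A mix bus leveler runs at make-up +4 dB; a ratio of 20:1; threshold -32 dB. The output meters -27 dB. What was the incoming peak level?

-12 dB

Stripping the +4 dB make-up gives -31 dB at the gain stage.
The compressed level sits -31 − (-32) = 1 dB over threshold.
Undo the ratio: input overshoot = 1 × 20 = 20 dB, giving input = -12 dB.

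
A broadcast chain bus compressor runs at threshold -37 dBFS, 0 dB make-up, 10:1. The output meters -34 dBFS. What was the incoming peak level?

The compressed level sits -34 − (-37) = 3 dB over threshold.
Before 10:1 compression the overshoot was 3 × 10 = 30 dB, so input = -37 + 30 = -7 dBFS.

-7 dBFS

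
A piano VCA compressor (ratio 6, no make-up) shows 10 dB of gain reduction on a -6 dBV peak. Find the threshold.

-18 dBV

Let T be the threshold. Output overshoot = (input overshoot)/R, so -16 − T = (-6 − T)/6.
6·(-16 − T) = -6 − T → 5·T = -96 − (-6) = -90.
T = -90/5 = -18 dBV.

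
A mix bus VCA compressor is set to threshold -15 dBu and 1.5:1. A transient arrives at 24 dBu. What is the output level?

11 dBu

24 dBu sits 39 dB over threshold.
1.5:1 compression reduces that to 39/1.5 = 26 dB over.
That puts the output at 11 dBu.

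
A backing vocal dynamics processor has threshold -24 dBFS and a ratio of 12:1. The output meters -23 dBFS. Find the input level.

-12 dBFS

Post-compression overshoot = -23 − (-24) = 1 dB.
Input overshoot = R × output overshoot = 12 dB → input = -24 + 12 = -12 dBFS.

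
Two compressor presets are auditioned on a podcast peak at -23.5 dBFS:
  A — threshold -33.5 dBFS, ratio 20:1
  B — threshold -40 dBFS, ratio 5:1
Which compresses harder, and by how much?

A: overshoot 10 dB → output overshoot 0.5 dB → GR 9.5 dB.
B: overshoot 16.5 dB → output overshoot 3.3 dB → GR 13.2 dB.
Difference: 3.7 dB in favour of B.

B, by 3.7 dB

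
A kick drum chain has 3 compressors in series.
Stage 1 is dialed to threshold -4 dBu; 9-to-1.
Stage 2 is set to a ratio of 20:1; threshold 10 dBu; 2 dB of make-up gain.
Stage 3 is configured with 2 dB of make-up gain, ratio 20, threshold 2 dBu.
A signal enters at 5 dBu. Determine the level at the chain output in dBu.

Stage 1: 5 dBu is 9 dB over -4 dBu; at 9:1 that becomes 1 dB over, giving -3 dBu.
Stage 2: below threshold (-3 ≤ 10); passes unchanged; make-up brings it to -1 dBu.
Stage 3: -1 dBu ≤ 2 dBu, so stage 3 doesn't engage; make-up brings it to 1 dBu.

1 dBu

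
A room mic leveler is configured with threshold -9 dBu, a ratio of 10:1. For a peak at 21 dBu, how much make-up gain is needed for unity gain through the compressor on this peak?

27 dB

Overshoot 30 dB → 30/10 = 3 dB after compression, so the compressed level is -9 + 3 = -6 dBu.
Make-up = target − compressed = 21 − (-6) = 27 dB.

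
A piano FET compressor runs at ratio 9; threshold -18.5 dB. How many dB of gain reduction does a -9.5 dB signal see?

8 dB

The signal is 9 dB above threshold.
A 9:1 ratio leaves 1 dB of that excess.
Gain reduction = 9 − 1 = 8 dB.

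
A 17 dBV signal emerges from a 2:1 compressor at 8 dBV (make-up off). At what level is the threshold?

-1 dBV

Input is 18 dB above T (since output overshoot × R = input overshoot: (8 − T)·2 = 17 − T gives T = -1 dBV).
Check: -1 + (17 − (-1))/2 = -1 + 9 = 8 dBV. ✓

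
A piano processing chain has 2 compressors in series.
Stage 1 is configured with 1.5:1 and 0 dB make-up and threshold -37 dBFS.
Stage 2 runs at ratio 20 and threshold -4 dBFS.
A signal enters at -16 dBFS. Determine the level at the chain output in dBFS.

-23 dBFS

Stage 1: overshoot 21 dB → 21/1.5 = 14 dB → -23 dBFS.
Stage 2: -23 dBFS is at or below the -4 dBFS threshold — no compression; output -23 dBFS.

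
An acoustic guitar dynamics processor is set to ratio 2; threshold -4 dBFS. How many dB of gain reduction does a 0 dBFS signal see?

0 dBFS exceeds the threshold by 4 dB.
A 2:1 ratio leaves 2 dB of that excess.
GR = overshoot in − overshoot out = 4 − 2 = 2 dB.

2 dB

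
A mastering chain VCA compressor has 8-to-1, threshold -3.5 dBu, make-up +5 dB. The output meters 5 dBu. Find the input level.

Before make-up, the level was 5 − 5 = 0 dBu.
The compressed level sits 0 − (-3.5) = 3.5 dB over threshold.
Before 8:1 compression the overshoot was 3.5 × 8 = 28 dB, so input = -3.5 + 28 = 24.5 dBu.

24.5 dBu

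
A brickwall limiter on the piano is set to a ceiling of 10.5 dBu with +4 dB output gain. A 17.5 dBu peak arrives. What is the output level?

A brickwall limiter is an ∞:1 compressor: any input above the ceiling is clamped to 10.5 dBu.
Output gain then adds 4 dB: 10.5 + 4 = 14.5 dBu.

14.5 dBu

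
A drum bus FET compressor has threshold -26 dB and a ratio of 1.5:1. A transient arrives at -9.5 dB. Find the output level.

-15 dB

-9.5 dB sits 16.5 dB over threshold.
The 16.5 dB excess becomes 11 dB after 1.5:1 reduction.
That puts the output at -15 dB.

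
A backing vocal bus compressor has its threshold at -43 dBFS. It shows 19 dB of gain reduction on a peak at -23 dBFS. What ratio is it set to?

Input overshoot = -23 − (-43) = 20 dB.
Output overshoot = 20 − 19 = 1 dB.
Ratio = input overshoot / output overshoot = 20 / 1 = 20.

20:1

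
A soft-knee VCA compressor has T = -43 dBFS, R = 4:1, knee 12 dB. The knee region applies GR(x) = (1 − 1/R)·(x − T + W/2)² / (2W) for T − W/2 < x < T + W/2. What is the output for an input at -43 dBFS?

x − T + W/2 = -43 − (-43) + 6 = 6.
GR = (1 − 1/4) × 6² / 24 = 0.75 × 36 / 24 = 1.125 dB.
Output = -43 − 1.125 = -44.125 dBFS.

-44.125 dBFS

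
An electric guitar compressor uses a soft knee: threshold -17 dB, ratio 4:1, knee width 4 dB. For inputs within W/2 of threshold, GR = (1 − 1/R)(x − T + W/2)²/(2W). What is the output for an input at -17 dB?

-17.375 dB

x − T + W/2 = -17 − (-17) + 2 = 2.
GR = (1 − 1/4) × 2² / 8 = 0.75 × 4 / 8 = 0.375 dB.
Output = -17 − 0.375 = -17.375 dB.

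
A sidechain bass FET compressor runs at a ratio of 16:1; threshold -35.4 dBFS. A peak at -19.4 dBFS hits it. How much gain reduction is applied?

-19.4 dBFS exceeds the threshold by 16 dB.
A 16:1 ratio leaves 1 dB of that excess.
Gain reduction = 16 − 1 = 15 dB.

15 dB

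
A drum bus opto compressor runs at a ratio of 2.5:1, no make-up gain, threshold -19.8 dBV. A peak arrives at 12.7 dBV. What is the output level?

The input is 32.5 dB above the -19.8 dBV threshold.
The 32.5 dB excess becomes 13 dB after 2.5:1 reduction.
So the level is -19.8 + 13 = -6.8 dBV.

-6.8 dBV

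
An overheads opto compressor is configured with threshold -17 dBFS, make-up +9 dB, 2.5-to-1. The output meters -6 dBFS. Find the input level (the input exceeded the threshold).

-12 dBFS

Remove make-up: -6 − 9 = -15 dBFS.
Post-compression overshoot = -15 − (-17) = 2 dB.
Input overshoot = R × output overshoot = 5 dB → input = -17 + 5 = -12 dBFS.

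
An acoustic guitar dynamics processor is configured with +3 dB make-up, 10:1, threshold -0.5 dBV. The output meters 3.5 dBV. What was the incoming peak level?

9.5 dBV

Remove make-up: 3.5 − 3 = 0.5 dBV.
The compressed level sits 0.5 − (-0.5) = 1 dB over threshold.
Before 10:1 compression the overshoot was 1 × 10 = 10 dB, so input = -0.5 + 10 = 9.5 dBV.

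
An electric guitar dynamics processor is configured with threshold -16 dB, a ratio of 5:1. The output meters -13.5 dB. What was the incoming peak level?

-3.5 dB

That's 2.5 dB above the -16 dB threshold.
Undo the ratio: input overshoot = 2.5 × 5 = 12.5 dB, giving input = -3.5 dB.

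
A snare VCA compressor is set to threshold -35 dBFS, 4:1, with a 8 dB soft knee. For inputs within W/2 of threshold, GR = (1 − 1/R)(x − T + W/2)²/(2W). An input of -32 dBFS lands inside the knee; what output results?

x − T + W/2 = -32 − (-35) + 4 = 7.
GR = (1 − 1/4) × 7² / 16 = 0.75 × 49 / 16 = 2.296875 dB.
Output = -32 − 2.296875 = -34.296875 dBFS.

-34.296875 dBFS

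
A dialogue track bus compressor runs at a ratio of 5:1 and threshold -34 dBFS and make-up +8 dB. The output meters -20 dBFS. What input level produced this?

Before make-up, the level was -20 − 8 = -28 dBFS.
Post-compression overshoot = -28 − (-34) = 6 dB.
Input overshoot = R × output overshoot = 30 dB → input = -34 + 30 = -4 dBFS.

-4 dBFS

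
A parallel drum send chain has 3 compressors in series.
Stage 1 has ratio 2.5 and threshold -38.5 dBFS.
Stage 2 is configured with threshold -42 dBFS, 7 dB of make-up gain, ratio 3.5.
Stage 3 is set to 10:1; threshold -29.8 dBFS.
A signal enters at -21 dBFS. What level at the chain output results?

-32 dBFS

Stage 1: -21 dBFS is 17.5 dB over -38.5 dBFS; at 2.5:1 that becomes 7 dB over, giving -31.5 dBFS.
Stage 2: overshoot 10.5 dB → 10.5/3.5 = 3 dB → -39 dBFS; +7 dB make-up → -32 dBFS.
Stage 3: -32 dBFS is at or below the -29.8 dBFS threshold — no compression; output -32 dBFS.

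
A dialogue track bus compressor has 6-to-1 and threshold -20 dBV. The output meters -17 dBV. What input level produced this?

Post-compression overshoot = -17 − (-20) = 3 dB.
Input overshoot = R × output overshoot = 18 dB → input = -20 + 18 = -2 dBV.

-2 dBV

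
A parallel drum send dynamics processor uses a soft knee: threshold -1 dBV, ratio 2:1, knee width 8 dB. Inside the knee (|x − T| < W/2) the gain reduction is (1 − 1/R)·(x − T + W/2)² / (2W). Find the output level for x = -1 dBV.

x − T + W/2 = -1 − (-1) + 4 = 4.
GR = (1 − 1/2) × 4² / 16 = 0.5 × 16 / 16 = 0.5 dB.
Output = -1 − 0.5 = -1.5 dBV.

-1.5 dBV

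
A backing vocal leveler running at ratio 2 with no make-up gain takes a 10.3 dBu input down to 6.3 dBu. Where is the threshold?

Input is 8 dB above T (since output overshoot × R = input overshoot: (6.3 − T)·2 = 10.3 − T gives T = 2.3 dBu).
Check: 2.3 + (10.3 − 2.3)/2 = 2.3 + 4 = 6.3 dBu. ✓

2.3 dBu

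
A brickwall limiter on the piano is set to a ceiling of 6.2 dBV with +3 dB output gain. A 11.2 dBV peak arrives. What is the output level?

9.2 dBV

A brickwall limiter is an ∞:1 compressor: any input above the ceiling is clamped to 6.2 dBV.
Output gain then adds 3 dB: 6.2 + 3 = 9.2 dBV.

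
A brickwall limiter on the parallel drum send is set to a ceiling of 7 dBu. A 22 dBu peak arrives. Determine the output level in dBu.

At ∞:1, everything above 7 dBu is held at the ceiling.

7 dBu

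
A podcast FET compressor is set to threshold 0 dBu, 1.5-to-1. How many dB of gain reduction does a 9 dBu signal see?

3 dB

Overshoot = 9 − 0 = 9 dB.
After 1.5:1 compression the overshoot becomes 9/1.5 = 6 dB.
Gain reduction = 9 − 6 = 3 dB.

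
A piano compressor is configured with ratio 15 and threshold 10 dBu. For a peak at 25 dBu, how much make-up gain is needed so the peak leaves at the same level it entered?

Overshoot 15 dB → 15/15 = 1 dB after compression, so the compressed level is 10 + 1 = 11 dBu.
Make-up = target − compressed = 25 − 11 = 14 dB.

14 dB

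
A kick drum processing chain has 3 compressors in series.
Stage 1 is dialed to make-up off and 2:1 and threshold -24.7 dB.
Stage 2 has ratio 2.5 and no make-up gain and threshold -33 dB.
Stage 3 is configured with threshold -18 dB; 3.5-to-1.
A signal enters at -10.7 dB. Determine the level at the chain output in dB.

Stage 1: overshoot 14 dB → 14/2 = 7 dB → -17.7 dB.
Stage 2: overshoot 15.3 dB → 15.3/2.5 = 6.12 dB → -26.88 dB.
Stage 3: -26.88 dB is at or below the -18 dB threshold — no compression; output -26.88 dB.

-26.88 dB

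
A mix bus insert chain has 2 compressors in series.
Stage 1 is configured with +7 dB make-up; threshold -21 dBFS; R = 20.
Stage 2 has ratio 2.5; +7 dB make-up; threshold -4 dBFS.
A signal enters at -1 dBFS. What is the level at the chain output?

-6 dBFS

Stage 1: -1 dBFS is 20 dB over -21 dBFS; at 20:1 that becomes 1 dB over, giving -20 dBFS; +7 dB make-up → -13 dBFS.
Stage 2: -13 dBFS is at or below the -4 dBFS threshold — no compression; make-up brings it to -6 dBFS.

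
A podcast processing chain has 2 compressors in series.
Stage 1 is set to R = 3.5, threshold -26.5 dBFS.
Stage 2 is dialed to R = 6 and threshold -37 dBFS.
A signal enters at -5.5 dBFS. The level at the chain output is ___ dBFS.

Stage 1: overshoot 21 dB → 21/3.5 = 6 dB → -20.5 dBFS.
Stage 2: 16.5 dB above -37 dBFS, reduced 6:1 to 2.75 dB above → -34.25 dBFS.

-34.25 dBFS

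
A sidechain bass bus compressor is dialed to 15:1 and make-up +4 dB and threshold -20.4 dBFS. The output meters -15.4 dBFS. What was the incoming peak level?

Remove make-up: -15.4 − 4 = -19.4 dBFS.
The compressed level sits -19.4 − (-20.4) = 1 dB over threshold.
Undo the ratio: input overshoot = 1 × 15 = 15 dB, giving input = -5.4 dBFS.

-5.4 dBFS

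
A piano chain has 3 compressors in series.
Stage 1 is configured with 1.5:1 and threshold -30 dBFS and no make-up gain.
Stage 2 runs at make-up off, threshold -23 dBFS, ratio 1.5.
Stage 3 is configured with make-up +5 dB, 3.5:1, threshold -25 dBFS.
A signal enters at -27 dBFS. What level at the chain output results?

-23 dBFS

Stage 1: overshoot 3 dB → 3/1.5 = 2 dB → -28 dBFS.
Stage 2: -28 dBFS is at or below the -23 dBFS threshold — no compression; output -28 dBFS.
Stage 3: -28 dBFS ≤ -25 dBFS, so stage 3 doesn't engage; make-up brings it to -23 dBFS.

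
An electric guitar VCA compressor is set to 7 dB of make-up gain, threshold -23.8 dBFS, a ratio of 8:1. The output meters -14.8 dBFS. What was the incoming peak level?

Remove make-up: -14.8 − 7 = -21.8 dBFS.
That's 2 dB above the -23.8 dBFS threshold.
Before 8:1 compression the overshoot was 2 × 8 = 16 dB, so input = -23.8 + 16 = -7.8 dBFS.

-7.8 dBFS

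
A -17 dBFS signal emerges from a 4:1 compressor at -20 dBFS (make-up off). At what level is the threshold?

Let T be the threshold. Output overshoot = (input overshoot)/R, so -20 − T = (-17 − T)/4.
4·(-20 − T) = -17 − T → 3·T = -80 − (-17) = -63.
T = -63/3 = -21 dBFS.

-21 dBFS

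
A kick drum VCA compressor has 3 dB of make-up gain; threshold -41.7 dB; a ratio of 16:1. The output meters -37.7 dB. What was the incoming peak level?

-25.7 dB

Remove make-up: -37.7 − 3 = -40.7 dB.
That's 1 dB above the -41.7 dB threshold.
Before 16:1 compression the overshoot was 1 × 16 = 16 dB, so input = -41.7 + 16 = -25.7 dB.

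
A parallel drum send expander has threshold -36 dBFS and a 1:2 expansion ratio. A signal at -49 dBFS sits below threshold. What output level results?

-62 dBFS

The input is 13 dB below the -36 dBFS threshold.
A 1:2 expander multiplies undershoot by 2: 13 × 2 = 26 dB below threshold.
Output = -36 − 26 = -62 dBFS.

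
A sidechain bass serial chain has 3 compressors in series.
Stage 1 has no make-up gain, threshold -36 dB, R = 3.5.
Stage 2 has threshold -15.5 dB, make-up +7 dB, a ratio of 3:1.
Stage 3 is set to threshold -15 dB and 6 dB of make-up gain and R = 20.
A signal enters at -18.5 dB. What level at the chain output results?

-18 dB

Stage 1: -18.5 dB is 17.5 dB over -36 dB; at 3.5:1 that becomes 5 dB over, giving -31 dB.
Stage 2: below threshold (-31 ≤ -15.5); passes unchanged; make-up brings it to -24 dB.
Stage 3: -24 dB is at or below the -15 dB threshold — no compression; make-up brings it to -18 dB.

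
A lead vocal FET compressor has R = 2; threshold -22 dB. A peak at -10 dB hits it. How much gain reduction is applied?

6 dB

Overshoot = -10 − (-22) = 12 dB.
A 2:1 ratio leaves 6 dB of that excess.
So the signal is attenuated by 12 − 6 = 6 dB.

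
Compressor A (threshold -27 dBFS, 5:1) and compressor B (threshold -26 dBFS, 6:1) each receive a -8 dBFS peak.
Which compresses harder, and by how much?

A, by 0.2 dB

A: 19 dB over, compressed to 3.8 dB over, so 15.2 dB of GR.
B: 18 dB over, compressed to 3 dB over, so 15 dB of GR.
A reduces 0.2 dB more.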